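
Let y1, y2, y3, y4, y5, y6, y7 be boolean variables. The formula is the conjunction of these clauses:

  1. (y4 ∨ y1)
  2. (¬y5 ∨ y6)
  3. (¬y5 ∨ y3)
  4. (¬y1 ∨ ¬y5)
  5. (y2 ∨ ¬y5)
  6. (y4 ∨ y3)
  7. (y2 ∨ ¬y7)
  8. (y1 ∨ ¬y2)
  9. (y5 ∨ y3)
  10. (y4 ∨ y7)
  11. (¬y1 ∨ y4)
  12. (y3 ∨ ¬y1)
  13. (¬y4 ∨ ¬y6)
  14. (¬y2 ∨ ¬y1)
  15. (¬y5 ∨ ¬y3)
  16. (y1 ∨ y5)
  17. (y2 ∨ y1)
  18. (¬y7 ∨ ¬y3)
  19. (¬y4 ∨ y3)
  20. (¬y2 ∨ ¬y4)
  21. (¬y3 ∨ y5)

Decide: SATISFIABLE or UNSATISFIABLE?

y1 = True:
  propagation gives y5=False, y3=True; an empty clause results — contradiction.
y1 = False:
  propagation gives y4=True, y2=False; an empty clause results — contradiction.
Every branch closes, so no satisfying assignment exists.

UNSATISFIABLE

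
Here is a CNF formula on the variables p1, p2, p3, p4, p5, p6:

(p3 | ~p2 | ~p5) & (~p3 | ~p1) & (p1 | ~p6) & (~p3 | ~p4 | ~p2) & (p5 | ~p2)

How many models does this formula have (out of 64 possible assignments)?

Split on p2, then p3.
  p2=T, p3=T: remaining (p1,p4,p5,p6) ∈ {(F,F,T,F)} — 1.
  p2=T, p3=F: a clause becomes empty — 0.
  p2=F, p3=T: remaining (p1,p4,p5,p6) ∈ {(F,F,F,F); (F,F,T,F); (F,T,F,F); (F,T,T,F)} — 4.
  p2=F, p3=F: p4, p5 free; 3 ways for (p1,p6) × 2^2 = 12.
Total: 1 + 0 + 4 + 12 = 17.

17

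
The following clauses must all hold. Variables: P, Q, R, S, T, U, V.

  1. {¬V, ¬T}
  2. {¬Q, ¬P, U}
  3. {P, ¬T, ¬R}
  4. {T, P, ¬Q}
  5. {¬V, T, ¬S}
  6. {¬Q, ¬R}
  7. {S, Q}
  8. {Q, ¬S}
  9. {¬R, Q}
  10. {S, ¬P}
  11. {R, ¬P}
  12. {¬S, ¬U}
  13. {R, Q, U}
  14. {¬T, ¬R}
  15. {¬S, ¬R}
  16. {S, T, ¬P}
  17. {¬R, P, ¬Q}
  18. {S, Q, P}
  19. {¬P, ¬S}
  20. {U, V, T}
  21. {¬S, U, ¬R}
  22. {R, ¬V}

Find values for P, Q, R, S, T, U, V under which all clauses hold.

P=False, Q=True, R=False, S=True, T=True, U=False, V=False

Branch on P: take P = False.
Branch on Q: take Q = True.
  then T is forced to True.
  then V is forced to False.
  then R is forced to False.
Set S = True and propagate.
  then U is forced to False.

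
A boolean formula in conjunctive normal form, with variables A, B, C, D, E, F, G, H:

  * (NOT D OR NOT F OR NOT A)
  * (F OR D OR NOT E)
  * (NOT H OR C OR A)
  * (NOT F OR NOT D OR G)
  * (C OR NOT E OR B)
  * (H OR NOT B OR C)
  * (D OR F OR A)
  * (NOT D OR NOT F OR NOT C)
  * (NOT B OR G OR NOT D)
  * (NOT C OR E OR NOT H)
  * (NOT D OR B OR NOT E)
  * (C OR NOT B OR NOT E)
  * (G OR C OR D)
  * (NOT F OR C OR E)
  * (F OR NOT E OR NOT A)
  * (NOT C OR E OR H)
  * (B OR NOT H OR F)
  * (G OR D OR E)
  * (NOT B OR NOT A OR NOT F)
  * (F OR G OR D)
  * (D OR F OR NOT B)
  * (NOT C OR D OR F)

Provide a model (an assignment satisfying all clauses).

A = 0, B = 1, C = 1, D = 1, E = 1, F = 0, G = 1, H = 1

Pure literal: G appears only positively; assign G = True.
Try A = False.
For the remaining variables, B = True, C = True, D = True, E = True, F = False, H = True works.
Every clause has at least one true literal under this assignment.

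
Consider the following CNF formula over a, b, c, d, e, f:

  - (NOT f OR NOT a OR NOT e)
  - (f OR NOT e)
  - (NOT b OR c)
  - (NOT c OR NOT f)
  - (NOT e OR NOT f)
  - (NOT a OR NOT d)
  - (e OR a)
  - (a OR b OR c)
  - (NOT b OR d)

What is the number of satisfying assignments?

Satisfying assignments:
  a=T b=F c=F d=F e=F f=F
  a=T b=F c=F d=F e=F f=T
  a=T b=F c=T d=F e=F f=F
Count: 3.

3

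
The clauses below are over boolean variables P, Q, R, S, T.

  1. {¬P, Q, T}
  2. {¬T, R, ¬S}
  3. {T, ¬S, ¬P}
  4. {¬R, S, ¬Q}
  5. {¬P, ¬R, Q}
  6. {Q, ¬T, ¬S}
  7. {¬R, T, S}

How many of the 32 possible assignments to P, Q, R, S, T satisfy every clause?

Case analysis on S and T:
  S=T, T=T: remaining (P,Q,R) ∈ {(F,T,T); (T,T,T)} — 2.
  S=T, T=F: remaining (P,Q,R) ∈ {(F,F,F); (F,F,T); (F,T,F); (F,T,T)} — 4.
  S=F, T=T: 5 of the 8 assignments to (P,Q,R) work.
  S=F, T=F: remaining (P,Q,R) ∈ {(F,F,F); (F,T,F); (T,T,F)} — 3.
Total: 2 + 4 + 5 + 3 = 14.

14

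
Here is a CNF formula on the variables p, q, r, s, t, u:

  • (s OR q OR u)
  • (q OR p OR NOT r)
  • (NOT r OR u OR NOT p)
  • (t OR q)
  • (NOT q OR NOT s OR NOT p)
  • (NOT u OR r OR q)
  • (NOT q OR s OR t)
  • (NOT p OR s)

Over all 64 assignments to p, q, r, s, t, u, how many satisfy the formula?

15

Case analysis on q and p:
  q=1, p=1: a clause becomes empty — 0.
  q=1, p=0: r, u free; 3 ways for (s,t) × 2^2 = 12.
  q=0, p=1: remaining (r,s,t,u) ∈ {(0,1,1,0); (1,1,1,1)} — 2.
  q=0, p=0: remaining (r,s,t,u) ∈ {(0,1,1,0)} — 1.
Total: 0 + 12 + 2 + 1 = 15.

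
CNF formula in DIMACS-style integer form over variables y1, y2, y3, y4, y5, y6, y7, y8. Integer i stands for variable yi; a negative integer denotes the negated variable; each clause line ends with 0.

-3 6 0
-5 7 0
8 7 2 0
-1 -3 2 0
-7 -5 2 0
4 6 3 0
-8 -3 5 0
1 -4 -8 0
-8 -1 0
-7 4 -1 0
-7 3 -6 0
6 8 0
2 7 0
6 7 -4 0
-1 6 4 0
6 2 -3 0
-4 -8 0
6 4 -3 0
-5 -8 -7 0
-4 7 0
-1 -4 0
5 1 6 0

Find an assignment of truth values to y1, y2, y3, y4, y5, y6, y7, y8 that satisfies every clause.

y1=F, y2=T, y3=T, y4=F, y5=F, y6=T, y7=T, y8=F

Pure literal: y2 appears only positively; assign y2 = True.
Branch on y1: take y1 = False.
Branch on y3: take y3 = True.
  then y6 is forced to True.
The remaining clauses are satisfied by y4 = False, y5 = False, y7 = True, y8 = False.
Check each clause:
  1. (~y3 | y6) — y6 is true.
  2. (~y5 | y7) — ~y5 is true.
  3. (y8 | y7 | y2) — y2 is true.
  4. (~y3 | y2 | ~y1) — y2 is true.
  5. (y2 | ~y5 | ~y7) — y2 is true.
  6. (y3 | y6 | y4) — y3 is true.
  7. (y5 | ~y8 | ~y3) — ~y8 is true.
  8. (y1 | ~y8 | ~y4) — ~y8 is true.
  9. (~y1 | ~y8) — ~y8 is true.
  10. (~y1 | y4 | ~y7) — ~y1 is true.
  11. (y3 | ~y6 | ~y7) — y3 is true.
  12. (y6 | y8) — y6 is true.
  13. (y2 | y7) — y2 is true.
  14. (y7 | y6 | ~y4) — ~y4 is true.
  15. (~y1 | y4 | y6) — ~y1 is true.
  16. (~y3 | y6 | y2) — y2 is true.
  17. (~y8 | ~y4) — ~y8 is true.
  18. (y6 | y4 | ~y3) — y6 is true.
  19. (~y8 | ~y5 | ~y7) — ~y8 is true.
  20. (y7 | ~y4) — ~y4 is true.
  21. (~y1 | ~y4) — ~y4 is true.
  22. (y5 | y1 | y6) — y6 is true.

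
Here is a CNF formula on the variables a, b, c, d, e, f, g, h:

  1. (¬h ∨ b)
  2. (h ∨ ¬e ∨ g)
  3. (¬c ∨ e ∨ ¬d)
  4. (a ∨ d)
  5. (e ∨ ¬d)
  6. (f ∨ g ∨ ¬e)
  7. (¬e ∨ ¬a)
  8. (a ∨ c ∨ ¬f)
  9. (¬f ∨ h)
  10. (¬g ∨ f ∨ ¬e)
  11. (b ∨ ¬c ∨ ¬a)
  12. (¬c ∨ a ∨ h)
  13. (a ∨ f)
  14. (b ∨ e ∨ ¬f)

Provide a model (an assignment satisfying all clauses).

b occurs only positively in the remaining clauses — set b = True.
Try a = True.
  then e is forced to False.
  then d is forced to False.
Branch on f: take f = False.
c, g, h are now unconstrained; take c = False, g = True, h = False.
Every clause has at least one true literal under this assignment.

a = True, b = True, c = False, d = False, e = False, f = False, g = True, h = False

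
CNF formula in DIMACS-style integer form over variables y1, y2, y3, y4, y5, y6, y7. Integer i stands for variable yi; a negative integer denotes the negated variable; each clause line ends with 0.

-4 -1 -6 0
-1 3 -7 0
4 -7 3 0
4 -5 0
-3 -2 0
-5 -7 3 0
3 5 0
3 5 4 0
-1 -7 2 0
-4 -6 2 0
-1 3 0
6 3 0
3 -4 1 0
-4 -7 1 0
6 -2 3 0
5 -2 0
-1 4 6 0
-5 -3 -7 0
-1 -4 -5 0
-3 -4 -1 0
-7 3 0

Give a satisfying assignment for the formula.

y1=False, y2=False, y3=True, y4=False, y5=False, y6=False, y7=True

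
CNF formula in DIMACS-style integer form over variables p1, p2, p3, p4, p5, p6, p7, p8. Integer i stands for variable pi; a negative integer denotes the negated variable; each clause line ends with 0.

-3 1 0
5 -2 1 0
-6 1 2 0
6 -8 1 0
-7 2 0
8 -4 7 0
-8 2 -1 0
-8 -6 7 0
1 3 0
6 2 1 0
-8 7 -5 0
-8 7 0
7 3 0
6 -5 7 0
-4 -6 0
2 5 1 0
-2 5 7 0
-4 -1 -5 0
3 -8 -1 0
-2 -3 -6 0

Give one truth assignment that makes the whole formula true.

p1=T  p2=T  p3=T  p4=F  p5=T  p6=F  p7=T  p8=F

p4 occurs only negated in the remaining clauses — set p4 = False.
Set p1 = True and propagate.
Try p2 = True.
The remaining clauses are satisfied by p3 = True, p5 = True, p6 = False, p7 = True, p8 = False.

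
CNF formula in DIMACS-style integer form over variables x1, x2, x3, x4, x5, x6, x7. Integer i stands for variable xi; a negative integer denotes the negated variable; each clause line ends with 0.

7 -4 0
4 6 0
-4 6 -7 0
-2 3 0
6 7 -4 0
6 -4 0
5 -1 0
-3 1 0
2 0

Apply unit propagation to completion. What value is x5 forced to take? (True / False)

(x2) is a unit clause: x2 = True.
From (x3 \/ ~x2) and x2 = True: x3 = True.
In (~x3 \/ x1), ~x3 is now false; x1 must hold, so x1 = True.
(~x1 \/ x5) with x1 = True leaves only x5, so x5 = True.

True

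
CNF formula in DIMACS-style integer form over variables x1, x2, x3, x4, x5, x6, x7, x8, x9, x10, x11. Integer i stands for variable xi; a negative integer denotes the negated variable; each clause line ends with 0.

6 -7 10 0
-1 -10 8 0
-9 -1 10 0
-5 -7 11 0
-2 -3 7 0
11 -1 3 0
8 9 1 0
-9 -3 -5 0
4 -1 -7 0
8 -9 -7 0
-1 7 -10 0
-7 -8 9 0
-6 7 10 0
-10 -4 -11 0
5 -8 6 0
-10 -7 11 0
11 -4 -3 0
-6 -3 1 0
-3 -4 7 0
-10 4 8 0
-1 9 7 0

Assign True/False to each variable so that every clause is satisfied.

x1=False  x2=False  x3=False  x4=False  x5=False  x6=True  x7=False  x8=True  x9=True  x10=True  x11=False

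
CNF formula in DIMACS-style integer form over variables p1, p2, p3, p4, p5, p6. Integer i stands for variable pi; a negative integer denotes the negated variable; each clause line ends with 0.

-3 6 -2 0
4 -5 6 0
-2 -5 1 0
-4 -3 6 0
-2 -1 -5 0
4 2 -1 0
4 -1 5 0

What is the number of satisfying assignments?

27

Case analysis on p1 and p2:
  p1=1, p2=1: remaining (p3,p4,p5,p6) ∈ {(0,1,0,0); (0,1,0,1); (1,1,0,1)} — 3.
  p1=1, p2=0: p5 free; 3 ways for (p3,p4,p6) × 2^1 = 6.
  p1=0, p2=1: p4 free; 3 ways for (p3,p5,p6) × 2^1 = 6.
  p1=0, p2=0: 12 of the 16 assignments to (p3,p4,p5,p6) work.
Total: 3 + 6 + 6 + 12 = 27.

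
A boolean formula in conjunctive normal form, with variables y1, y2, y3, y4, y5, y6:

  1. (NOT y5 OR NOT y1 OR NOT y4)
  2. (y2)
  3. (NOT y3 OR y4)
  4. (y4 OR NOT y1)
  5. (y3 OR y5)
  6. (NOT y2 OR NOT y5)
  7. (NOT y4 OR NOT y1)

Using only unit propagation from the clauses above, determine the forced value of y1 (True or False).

(y2) is a unit clause: y2 = True.
(NOT y2 OR NOT y5) with y2 = True leaves only NOT y5, so y5 = False.
From (y3 OR y5) and y5 = False: y3 = True.
From (NOT y3 OR y4) and y3 = True: y4 = True.
From (NOT y4 OR NOT y1) and y4 = True: y1 = False.

False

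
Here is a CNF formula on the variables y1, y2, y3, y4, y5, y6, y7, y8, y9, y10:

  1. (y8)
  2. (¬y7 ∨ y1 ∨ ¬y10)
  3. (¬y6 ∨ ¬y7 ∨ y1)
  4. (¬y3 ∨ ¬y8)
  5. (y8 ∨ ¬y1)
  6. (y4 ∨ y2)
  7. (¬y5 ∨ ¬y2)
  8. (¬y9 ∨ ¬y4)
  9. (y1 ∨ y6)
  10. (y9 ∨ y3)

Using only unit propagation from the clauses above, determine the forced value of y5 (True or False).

False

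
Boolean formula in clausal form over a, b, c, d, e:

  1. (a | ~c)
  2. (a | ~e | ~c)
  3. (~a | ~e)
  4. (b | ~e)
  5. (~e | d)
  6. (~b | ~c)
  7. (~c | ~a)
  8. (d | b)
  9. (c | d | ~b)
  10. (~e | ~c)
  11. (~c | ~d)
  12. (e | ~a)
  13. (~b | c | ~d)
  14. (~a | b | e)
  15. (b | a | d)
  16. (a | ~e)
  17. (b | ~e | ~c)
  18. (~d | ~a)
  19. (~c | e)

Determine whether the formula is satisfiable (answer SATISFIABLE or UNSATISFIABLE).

SATISFIABLE

Set a = False and propagate.
  then c is forced to False.
  then e is forced to False.
Set b = False and propagate.
  then d is forced to True.
Every clause has at least one true literal under this assignment.
So a=False, b=False, c=False, d=True, e=False is a satisfying assignment.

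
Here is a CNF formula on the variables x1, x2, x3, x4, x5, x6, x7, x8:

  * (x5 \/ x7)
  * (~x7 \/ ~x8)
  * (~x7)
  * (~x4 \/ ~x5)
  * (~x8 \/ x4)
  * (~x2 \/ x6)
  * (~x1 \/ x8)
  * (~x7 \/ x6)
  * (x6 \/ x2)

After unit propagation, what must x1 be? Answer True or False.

Unit clause (~x7) sets x7 = False.
From (x5 \/ x7) and x7 = False: x5 = True.
From (~x4 \/ ~x5) and x5 = True: x4 = False.
In (x4 \/ ~x8), x4 is now false; ~x8 must hold, so x8 = False.
(~x1 \/ x8) with x8 = False leaves only ~x1, so x1 = False.

False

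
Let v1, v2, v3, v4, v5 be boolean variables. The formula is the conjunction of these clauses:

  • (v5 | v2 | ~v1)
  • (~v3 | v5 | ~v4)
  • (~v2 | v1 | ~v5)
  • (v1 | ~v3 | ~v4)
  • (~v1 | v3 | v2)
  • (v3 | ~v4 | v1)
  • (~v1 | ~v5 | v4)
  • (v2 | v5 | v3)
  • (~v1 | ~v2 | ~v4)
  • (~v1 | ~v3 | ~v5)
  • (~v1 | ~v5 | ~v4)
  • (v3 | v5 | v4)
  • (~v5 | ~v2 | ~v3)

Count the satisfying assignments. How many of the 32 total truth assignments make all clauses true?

5

Satisfying assignments:
  v1=0 v2=0 v3=0 v4=0 v5=1
  v1=0 v2=0 v3=1 v4=0 v5=0
  v1=0 v2=0 v3=1 v4=0 v5=1
  v1=0 v2=1 v3=1 v4=0 v5=0
  v1=1 v2=1 v3=1 v4=0 v5=0
Count: 5.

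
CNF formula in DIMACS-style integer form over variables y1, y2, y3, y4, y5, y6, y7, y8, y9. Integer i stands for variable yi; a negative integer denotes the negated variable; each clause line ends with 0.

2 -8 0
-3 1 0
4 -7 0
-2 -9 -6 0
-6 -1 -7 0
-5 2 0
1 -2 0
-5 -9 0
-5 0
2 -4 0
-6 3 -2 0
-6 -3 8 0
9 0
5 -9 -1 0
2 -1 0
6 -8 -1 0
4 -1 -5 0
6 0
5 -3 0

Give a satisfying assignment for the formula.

y1=0, y2=0, y3=0, y4=0, y5=0, y6=1, y7=0, y8=0, y9=1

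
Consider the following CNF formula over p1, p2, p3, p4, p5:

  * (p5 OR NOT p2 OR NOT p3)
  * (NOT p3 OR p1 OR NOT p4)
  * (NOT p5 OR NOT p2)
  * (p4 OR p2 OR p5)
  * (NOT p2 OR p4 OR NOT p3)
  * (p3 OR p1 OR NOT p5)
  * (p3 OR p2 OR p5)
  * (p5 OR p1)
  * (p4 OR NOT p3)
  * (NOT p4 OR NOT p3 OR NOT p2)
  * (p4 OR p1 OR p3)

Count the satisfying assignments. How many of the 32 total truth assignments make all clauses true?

6

Satisfying assignments:
  p1=T p2=F p3=F p4=F p5=T
  p1=T p2=F p3=F p4=T p5=T
  p1=T p2=F p3=T p4=T p5=F
  p1=T p2=F p3=T p4=T p5=T
  p1=T p2=T p3=F p4=F p5=F
  p1=T p2=T p3=F p4=T p5=F
That's 6 in total.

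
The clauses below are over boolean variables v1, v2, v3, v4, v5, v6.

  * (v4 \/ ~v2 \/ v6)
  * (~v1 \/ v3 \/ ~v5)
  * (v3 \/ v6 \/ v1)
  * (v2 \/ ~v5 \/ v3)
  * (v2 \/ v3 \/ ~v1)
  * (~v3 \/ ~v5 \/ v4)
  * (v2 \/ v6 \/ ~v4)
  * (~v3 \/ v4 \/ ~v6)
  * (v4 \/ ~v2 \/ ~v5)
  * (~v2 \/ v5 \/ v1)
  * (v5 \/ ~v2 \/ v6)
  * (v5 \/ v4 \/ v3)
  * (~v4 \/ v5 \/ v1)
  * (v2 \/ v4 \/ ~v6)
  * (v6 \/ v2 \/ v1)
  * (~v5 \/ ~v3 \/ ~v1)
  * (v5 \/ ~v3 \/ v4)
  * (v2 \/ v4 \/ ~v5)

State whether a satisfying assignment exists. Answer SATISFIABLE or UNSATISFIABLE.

Set v1 = False and propagate.
Try v2 = True.
  then v5 is forced to True.
  then v4 is forced to True.
For the remaining variables, v3 = False, v6 = True works.
Every clause has at least one true literal under this assignment.
So v1=F, v2=T, v3=F, v4=T, v5=T, v6=T is a satisfying assignment.

SATISFIABLE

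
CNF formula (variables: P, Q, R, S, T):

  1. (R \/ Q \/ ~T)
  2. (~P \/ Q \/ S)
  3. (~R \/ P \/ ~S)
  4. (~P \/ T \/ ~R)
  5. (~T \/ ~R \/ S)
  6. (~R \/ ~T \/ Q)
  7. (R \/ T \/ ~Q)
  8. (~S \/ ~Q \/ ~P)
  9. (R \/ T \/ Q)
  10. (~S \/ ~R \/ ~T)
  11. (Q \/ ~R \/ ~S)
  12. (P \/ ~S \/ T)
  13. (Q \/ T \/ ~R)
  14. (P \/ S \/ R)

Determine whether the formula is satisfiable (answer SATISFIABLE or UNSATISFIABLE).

SATISFIABLE

Branch on P: take P = True.
Branch on Q: take Q = True.
  then S is forced to False.
Set R = False and propagate.
  then T is forced to True.
Every clause has at least one true literal under this assignment.
So P=True, Q=True, R=False, S=False, T=True is a satisfying assignment.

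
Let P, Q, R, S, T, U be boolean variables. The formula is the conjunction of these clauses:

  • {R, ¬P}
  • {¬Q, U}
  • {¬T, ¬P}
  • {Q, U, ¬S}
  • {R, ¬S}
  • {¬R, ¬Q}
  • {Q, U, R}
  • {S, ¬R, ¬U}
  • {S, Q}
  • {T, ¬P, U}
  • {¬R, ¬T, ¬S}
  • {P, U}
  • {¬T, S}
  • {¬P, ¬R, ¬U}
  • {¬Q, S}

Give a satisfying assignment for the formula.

P=F, Q=F, R=T, S=T, T=F, U=T

Check each clause:
  1. {¬P, R} — R is true.
  2. {U, ¬Q} — U is true.
  3. {¬T, ¬P} — ¬T is true.
  4. {¬S, U, Q} — U is true.
  5. {R, ¬S} — R is true.
  6. {¬Q, ¬R} — ¬Q is true.
  7. {Q, U, R} — R is true.
  8. {¬R, S, ¬U} — S is true.
  9. {S, Q} — S is true.
  10. {¬P, U, T} — ¬P is true.
  11. {¬S, ¬T, ¬R} — ¬T is true.
  12. {U, P} — U is true.
  13. {¬T, S} — ¬T is true.
  14. {¬P, ¬R, ¬U} — ¬P is true.
  15. {¬Q, S} — S is true.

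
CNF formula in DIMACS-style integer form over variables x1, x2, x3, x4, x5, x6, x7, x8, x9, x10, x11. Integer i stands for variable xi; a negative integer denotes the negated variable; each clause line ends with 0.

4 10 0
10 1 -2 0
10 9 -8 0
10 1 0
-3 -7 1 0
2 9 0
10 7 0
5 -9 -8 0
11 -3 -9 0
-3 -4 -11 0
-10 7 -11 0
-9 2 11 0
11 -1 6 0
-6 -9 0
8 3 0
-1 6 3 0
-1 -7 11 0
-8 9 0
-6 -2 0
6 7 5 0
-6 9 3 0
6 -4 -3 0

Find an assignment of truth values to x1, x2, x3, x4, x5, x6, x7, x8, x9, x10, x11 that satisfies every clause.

x1 = 0, x2 = 0, x3 = 0, x4 = 1, x5 = 1, x6 = 0, x7 = 1, x8 = 1, x9 = 1, x10 = 1, x11 = 1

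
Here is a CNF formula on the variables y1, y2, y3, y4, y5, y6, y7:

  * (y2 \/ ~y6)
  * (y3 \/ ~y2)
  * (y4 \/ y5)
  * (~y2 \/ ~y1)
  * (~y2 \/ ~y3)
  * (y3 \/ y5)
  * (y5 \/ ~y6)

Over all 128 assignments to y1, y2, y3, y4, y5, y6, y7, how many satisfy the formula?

20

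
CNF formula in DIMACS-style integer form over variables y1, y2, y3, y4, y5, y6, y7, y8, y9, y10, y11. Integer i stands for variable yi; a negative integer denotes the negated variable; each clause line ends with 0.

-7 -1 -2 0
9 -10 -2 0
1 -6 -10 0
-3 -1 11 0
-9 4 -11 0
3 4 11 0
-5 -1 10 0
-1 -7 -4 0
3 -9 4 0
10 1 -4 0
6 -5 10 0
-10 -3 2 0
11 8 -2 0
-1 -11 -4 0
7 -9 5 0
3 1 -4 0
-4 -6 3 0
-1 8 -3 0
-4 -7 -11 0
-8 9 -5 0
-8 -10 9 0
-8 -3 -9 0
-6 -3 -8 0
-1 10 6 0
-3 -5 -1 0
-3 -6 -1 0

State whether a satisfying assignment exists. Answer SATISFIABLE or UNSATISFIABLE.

SATISFIABLE

Set y1 = False and propagate.
The remaining clauses are satisfied by y2 = True, y3 = True, y4 = False, y5 = False, y6 = True, y7 = True, y8 = False, y9 = False, y10 = False, y11 = True.
Every clause has at least one true literal under this assignment.
So y1 = F, y2 = T, y3 = T, y4 = F, y5 = F, y6 = T, y7 = T, y8 = F, y9 = F, y10 = F, y11 = T is a satisfying assignment.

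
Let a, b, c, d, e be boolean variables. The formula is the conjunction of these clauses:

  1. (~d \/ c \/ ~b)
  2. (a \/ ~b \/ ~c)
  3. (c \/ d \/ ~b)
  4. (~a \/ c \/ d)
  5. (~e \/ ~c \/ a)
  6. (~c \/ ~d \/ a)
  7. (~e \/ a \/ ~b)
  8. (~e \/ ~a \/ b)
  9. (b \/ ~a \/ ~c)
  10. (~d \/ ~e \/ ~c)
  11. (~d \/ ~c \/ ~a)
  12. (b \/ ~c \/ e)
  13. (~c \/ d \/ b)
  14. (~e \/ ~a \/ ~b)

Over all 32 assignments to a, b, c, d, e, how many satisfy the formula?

6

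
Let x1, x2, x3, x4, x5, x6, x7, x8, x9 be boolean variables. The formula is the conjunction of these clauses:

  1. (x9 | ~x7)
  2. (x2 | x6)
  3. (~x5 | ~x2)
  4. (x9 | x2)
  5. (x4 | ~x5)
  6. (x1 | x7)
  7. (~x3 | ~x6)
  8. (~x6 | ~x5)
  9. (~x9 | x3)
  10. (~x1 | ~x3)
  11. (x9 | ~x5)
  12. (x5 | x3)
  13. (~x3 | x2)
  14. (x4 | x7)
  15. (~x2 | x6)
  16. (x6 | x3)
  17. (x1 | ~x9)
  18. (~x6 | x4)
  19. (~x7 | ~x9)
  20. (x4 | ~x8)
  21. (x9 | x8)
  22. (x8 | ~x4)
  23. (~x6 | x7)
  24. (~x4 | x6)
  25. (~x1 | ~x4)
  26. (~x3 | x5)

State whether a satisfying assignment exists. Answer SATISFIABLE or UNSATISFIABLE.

UNSATISFIABLE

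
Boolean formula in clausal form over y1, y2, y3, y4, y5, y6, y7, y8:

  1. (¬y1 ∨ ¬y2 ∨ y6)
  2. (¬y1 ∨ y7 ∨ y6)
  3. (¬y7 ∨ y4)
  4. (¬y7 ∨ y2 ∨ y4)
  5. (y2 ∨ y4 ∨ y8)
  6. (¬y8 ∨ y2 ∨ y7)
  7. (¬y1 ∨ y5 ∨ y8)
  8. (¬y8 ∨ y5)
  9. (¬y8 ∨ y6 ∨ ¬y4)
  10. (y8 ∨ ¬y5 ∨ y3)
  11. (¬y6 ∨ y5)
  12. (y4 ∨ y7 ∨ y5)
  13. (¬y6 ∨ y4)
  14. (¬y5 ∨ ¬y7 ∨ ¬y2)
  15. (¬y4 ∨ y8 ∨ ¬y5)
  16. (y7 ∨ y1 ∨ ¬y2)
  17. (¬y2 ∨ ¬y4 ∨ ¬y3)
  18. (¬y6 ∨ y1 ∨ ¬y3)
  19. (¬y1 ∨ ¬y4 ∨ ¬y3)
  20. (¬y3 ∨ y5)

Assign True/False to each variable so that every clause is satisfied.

y1 = False  y2 = False  y3 = False  y4 = True  y5 = True  y6 = True  y7 = True  y8 = True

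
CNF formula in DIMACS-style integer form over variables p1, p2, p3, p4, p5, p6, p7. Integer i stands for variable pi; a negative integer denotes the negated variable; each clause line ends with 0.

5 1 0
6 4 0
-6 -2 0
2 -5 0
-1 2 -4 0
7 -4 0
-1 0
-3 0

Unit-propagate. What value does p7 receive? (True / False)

True

(NOT p1) is a unit clause: p1 = False.
In (p1 OR p5), p1 is now false; p5 must hold, so p5 = True.
(p2 OR NOT p5) with p5 = True leaves only p2, so p2 = True.
From (NOT p2 OR NOT p6) and p2 = True: p6 = False.
(p4 OR p6): since p6 = False, the clause reduces to (p4). p4 = True.
From (p7 OR NOT p4) and p4 = True: p7 = True.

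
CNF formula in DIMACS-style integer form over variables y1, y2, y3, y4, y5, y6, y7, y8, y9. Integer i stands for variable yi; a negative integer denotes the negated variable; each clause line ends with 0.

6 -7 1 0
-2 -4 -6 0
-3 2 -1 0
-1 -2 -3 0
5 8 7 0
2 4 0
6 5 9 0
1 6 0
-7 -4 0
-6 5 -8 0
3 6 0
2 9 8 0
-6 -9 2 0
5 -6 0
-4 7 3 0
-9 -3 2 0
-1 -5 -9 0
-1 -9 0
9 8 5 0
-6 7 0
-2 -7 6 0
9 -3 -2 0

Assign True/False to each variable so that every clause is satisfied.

Try y1 = False.
  then y6 is forced to True.
  then y5 is forced to True.
  then y7 is forced to True.
  then y4 is forced to False.
  then y2 is forced to True.
Set y3 = False and propagate.
y8, y9 are now unconstrained; take y8 = True, y9 = True.

y1=0, y2=1, y3=0, y4=0, y5=1, y6=1, y7=1, y8=1, y9=1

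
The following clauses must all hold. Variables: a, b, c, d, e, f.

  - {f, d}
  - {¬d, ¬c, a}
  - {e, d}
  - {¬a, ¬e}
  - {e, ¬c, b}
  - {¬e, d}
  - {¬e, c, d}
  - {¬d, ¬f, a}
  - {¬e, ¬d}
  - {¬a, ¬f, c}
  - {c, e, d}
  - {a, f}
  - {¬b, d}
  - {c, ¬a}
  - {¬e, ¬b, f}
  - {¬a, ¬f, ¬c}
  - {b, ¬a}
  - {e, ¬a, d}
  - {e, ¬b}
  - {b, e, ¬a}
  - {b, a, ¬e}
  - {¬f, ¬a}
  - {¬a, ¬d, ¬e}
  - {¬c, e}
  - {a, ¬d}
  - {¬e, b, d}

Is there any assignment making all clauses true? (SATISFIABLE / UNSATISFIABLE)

UNSATISFIABLE

e = True:
  propagation gives a=False, d=True; an empty clause results — contradiction.
e = False:
  propagation gives d=True, b=False, c=False, a=False; an empty clause results — contradiction.
Every branch closes, so no satisfying assignment exists.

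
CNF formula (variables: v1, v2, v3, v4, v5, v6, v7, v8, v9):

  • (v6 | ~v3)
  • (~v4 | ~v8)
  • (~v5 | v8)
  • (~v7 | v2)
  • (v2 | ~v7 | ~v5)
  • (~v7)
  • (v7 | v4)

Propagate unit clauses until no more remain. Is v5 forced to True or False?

False

(~v7) stands alone — v7 = False.
In (v4 | v7), v7 is now false; v4 must hold, so v4 = True.
(~v8 | ~v4): since v4 = True, the clause reduces to (~v8). v8 = False.
In (v8 | ~v5), v8 is now false; ~v5 must hold, so v5 = False.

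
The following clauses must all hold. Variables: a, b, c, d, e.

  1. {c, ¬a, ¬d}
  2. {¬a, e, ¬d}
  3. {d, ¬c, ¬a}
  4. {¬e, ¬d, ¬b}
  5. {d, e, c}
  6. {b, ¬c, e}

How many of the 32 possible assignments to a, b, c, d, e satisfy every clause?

13

Split on d, then c.
  d=1, c=1: remaining (a,b,e) ∈ {(0,0,1); (0,1,0); (1,0,1)} — 3.
  d=1, c=0: remaining (a,b,e) ∈ {(0,0,0); (0,0,1); (0,1,0)} — 3.
  d=0, c=1: remaining (a,b,e) ∈ {(0,0,1); (0,1,0); (0,1,1)} — 3.
  d=0, c=0: remaining (a,b,e) ∈ {(0,0,1); (0,1,1); (1,0,1); (1,1,1)} — 4.
Total: 3 + 3 + 3 + 4 = 13.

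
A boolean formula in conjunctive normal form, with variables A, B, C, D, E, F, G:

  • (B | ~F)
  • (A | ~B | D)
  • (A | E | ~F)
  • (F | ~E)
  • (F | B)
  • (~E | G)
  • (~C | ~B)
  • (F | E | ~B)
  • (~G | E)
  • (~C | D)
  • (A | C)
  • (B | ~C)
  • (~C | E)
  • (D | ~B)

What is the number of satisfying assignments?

2

The models are:
  A=T B=T C=F D=T E=F F=T G=F
  A=T B=T C=F D=T E=T F=T G=T
Count: 2.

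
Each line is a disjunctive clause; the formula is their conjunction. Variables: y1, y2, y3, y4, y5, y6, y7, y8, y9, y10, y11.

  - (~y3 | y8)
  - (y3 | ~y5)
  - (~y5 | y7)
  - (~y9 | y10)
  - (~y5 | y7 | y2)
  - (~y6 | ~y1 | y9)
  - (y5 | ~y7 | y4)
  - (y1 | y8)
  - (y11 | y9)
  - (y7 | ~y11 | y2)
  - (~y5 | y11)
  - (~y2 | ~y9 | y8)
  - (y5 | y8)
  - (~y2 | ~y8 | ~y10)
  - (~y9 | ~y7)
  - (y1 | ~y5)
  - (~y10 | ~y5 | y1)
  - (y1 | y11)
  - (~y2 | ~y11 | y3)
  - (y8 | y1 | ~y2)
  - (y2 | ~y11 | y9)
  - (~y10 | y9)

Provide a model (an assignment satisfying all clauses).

y1 = True, y2 = False, y3 = False, y4 = True, y5 = False, y6 = True, y7 = False, y8 = True, y9 = True, y10 = True, y11 = False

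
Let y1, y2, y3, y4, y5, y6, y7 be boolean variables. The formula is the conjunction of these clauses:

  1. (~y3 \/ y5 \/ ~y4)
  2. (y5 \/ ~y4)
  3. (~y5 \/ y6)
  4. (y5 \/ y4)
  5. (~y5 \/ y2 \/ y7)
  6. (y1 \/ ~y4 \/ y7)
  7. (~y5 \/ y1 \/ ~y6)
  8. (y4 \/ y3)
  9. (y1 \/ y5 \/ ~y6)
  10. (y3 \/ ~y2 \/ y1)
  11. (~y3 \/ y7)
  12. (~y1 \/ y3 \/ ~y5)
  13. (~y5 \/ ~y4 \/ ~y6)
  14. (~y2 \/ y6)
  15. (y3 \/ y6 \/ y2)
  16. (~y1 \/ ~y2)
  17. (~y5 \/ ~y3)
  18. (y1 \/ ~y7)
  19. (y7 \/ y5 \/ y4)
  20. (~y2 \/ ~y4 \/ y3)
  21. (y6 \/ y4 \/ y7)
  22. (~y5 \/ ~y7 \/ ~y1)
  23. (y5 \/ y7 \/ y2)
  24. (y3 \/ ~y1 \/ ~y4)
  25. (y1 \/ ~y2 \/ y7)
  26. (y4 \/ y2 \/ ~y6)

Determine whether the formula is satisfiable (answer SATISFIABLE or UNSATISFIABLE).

y5 = True:
  propagation gives y6=True, y1=True, y3=True; an empty clause results — contradiction.
y5 = False:
  propagation gives y4=False; an empty clause results — contradiction.
Every branch closes, so no satisfying assignment exists.

UNSATISFIABLE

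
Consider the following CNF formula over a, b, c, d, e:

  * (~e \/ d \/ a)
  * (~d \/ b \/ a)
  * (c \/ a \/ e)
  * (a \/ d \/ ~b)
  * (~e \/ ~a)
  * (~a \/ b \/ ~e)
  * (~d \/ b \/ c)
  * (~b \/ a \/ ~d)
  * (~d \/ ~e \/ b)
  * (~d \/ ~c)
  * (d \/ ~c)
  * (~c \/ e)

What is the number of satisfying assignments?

3

Satisfying assignments:
  a=T b=F c=F d=F e=F
  a=T b=T c=F d=F e=F
  a=T b=T c=F d=T e=F
Count: 3.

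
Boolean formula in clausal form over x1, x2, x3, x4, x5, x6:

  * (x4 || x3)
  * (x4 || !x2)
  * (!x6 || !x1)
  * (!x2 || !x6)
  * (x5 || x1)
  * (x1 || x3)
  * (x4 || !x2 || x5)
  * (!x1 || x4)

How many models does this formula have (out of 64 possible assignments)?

13

Case analysis on x1 and x4:
  x1=1, x4=1: forces x6=0; x2, x3, x5 free → 2^3 = 8.
  x1=1, x4=0: a clause becomes empty — 0.
  x1=0, x4=1: remaining (x2,x3,x5,x6) ∈ {(0,1,1,0); (0,1,1,1); (1,1,1,0)} — 3.
  x1=0, x4=0: remaining (x2,x3,x5,x6) ∈ {(0,1,1,0); (0,1,1,1)} — 2.
Total: 8 + 0 + 3 + 2 = 13.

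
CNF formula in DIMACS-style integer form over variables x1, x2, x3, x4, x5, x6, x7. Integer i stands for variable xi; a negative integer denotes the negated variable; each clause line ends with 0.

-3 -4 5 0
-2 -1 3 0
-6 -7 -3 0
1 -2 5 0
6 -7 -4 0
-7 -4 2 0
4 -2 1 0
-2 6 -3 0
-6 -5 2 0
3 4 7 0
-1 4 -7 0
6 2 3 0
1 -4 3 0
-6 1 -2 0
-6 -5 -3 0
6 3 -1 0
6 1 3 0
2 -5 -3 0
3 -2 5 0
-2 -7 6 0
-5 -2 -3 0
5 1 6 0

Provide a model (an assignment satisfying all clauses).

x1 = False, x2 = False, x3 = False, x4 = False, x5 = False, x6 = True, x7 = True

Check each clause:
  1. (x5 ∨ ¬x3 ∨ ¬x4) — ¬x3 is true.
  2. (¬x2 ∨ x3 ∨ ¬x1) — ¬x1 is true.
  3. (¬x7 ∨ ¬x3 ∨ ¬x6) — ¬x3 is true.
  4. (x1 ∨ x5 ∨ ¬x2) — ¬x2 is true.
  5. (x6 ∨ ¬x4 ∨ ¬x7) — ¬x4 is true.
  6. (x2 ∨ ¬x7 ∨ ¬x4) — ¬x4 is true.
  7. (x1 ∨ ¬x2 ∨ x4) — ¬x2 is true.
  8. (¬x3 ∨ ¬x2 ∨ x6) — ¬x3 is true.
  9. (¬x5 ∨ x2 ∨ ¬x6) — ¬x5 is true.
  10. (x7 ∨ x3 ∨ x4) — x7 is true.
  11. (¬x7 ∨ x4 ∨ ¬x1) — ¬x1 is true.
  12. (x6 ∨ x3 ∨ x2) — x6 is true.
  13. (x3 ∨ x1 ∨ ¬x4) — ¬x4 is true.
  14. (x1 ∨ ¬x6 ∨ ¬x2) — ¬x2 is true.
  15. (¬x3 ∨ ¬x6 ∨ ¬x5) — ¬x5 is true.
  16. (¬x1 ∨ x6 ∨ x3) — x6 is true.
  17. (x6 ∨ x3 ∨ x1) — x6 is true.
  18. (¬x3 ∨ ¬x5 ∨ x2) — ¬x5 is true.
  19. (¬x2 ∨ x3 ∨ x5) — ¬x2 is true.
  20. (¬x2 ∨ x6 ∨ ¬x7) — x6 is true.
  21. (¬x5 ∨ ¬x2 ∨ ¬x3) — ¬x5 is true.
  22. (x1 ∨ x5 ∨ x6) — x6 is true.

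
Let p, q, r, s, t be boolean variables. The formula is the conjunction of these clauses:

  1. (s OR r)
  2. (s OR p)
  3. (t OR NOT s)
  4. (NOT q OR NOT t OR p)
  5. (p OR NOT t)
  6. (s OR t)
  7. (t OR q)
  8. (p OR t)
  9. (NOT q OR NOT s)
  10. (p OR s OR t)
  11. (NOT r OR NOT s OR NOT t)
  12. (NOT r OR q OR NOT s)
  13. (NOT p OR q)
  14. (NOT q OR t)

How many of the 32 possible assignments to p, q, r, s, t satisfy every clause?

The models are:
  p=1 q=1 r=1 s=0 t=1
That's 1 in total.

1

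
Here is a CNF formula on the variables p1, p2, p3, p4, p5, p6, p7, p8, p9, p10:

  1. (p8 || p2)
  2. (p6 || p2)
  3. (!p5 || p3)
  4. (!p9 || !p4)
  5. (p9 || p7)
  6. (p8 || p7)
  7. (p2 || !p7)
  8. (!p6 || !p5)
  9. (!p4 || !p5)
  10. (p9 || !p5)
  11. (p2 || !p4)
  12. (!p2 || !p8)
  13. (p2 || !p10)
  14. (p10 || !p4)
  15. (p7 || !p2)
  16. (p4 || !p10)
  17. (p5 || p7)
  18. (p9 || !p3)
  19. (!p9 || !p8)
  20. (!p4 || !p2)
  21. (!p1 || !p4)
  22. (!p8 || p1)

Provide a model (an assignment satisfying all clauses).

p1 = T, p2 = T, p3 = F, p4 = F, p5 = F, p6 = T, p7 = T, p8 = F, p9 = T, p10 = F

Try p1 = True.
  then p4 is forced to False.
  then p10 is forced to False.
Branch on p2: take p2 = True.
  then p8 is forced to False.
  then p7 is forced to True.
For the remaining variables, p3 = False, p5 = False, p6 = True, p9 = True works.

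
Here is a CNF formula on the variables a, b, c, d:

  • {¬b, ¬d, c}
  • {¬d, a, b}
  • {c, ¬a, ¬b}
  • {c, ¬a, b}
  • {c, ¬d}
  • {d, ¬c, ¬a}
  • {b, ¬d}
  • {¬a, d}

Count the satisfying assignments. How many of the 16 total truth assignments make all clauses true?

Satisfying assignments:
  a=0 b=0 c=0 d=0
  a=0 b=0 c=1 d=0
  a=0 b=1 c=0 d=0
  a=0 b=1 c=1 d=0
  a=0 b=1 c=1 d=1
  a=1 b=1 c=1 d=1
That's 6 in total.

6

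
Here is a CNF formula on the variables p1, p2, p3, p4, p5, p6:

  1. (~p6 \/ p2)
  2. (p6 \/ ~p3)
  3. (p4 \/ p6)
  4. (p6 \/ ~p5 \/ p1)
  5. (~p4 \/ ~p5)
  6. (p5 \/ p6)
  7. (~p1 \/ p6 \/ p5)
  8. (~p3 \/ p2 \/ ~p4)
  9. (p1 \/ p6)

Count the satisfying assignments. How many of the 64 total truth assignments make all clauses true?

12

Case analysis on p6 and p5:
  p6=1, p5=1: remaining (p1,p2,p3,p4) ∈ {(0,1,0,0); (0,1,1,0); (1,1,0,0); (1,1,1,0)} — 4.
  p6=1, p5=0: forces p2=1; p1, p3, p4 free → 2^3 = 8.
  p6=0, p5=1: a clause becomes empty — 0.
  p6=0, p5=0: a clause becomes empty — 0.
Total: 4 + 8 + 0 + 0 = 12.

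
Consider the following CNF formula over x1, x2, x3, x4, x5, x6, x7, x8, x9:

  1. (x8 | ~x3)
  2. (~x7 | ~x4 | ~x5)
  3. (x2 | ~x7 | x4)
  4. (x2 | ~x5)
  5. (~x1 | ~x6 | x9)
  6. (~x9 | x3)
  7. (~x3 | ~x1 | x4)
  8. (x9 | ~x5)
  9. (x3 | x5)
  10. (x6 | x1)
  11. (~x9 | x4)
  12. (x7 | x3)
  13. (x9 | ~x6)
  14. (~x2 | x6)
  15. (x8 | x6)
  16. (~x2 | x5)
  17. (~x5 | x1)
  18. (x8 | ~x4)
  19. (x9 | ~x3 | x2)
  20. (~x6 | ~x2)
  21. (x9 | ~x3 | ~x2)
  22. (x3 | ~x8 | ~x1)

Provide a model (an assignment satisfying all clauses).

x1 = 0  x2 = 0  x3 = 1  x4 = 1  x5 = 0  x6 = 1  x7 = 0  x8 = 1  x9 = 1

Branch on x1: take x1 = False.
  then x6 is forced to True.
  then x9 is forced to True.
  then x3 is forced to True.
  then x8 is forced to True.
  then x4 is forced to True.
  then x5 is forced to False.
  then x2 is forced to False.
x7 is now unconstrained; take x7 = False.
Every clause has at least one true literal under this assignment.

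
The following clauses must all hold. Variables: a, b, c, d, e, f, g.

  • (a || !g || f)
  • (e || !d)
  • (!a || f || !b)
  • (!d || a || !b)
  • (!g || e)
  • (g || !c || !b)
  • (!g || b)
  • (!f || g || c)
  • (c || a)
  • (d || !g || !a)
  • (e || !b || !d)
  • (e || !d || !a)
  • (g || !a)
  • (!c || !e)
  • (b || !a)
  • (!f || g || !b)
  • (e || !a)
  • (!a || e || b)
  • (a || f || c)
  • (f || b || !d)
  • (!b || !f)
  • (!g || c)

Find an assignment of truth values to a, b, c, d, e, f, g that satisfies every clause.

a=False, b=False, c=True, d=False, e=False, f=True, g=False

Try a = False.
  then c is forced to True.
  then e is forced to False.
  then d is forced to False.
  then g is forced to False.
  then b is forced to False.
f is now unconstrained; take f = True.
Check each clause:
  1. (a || f || !g) — !g is true.
  2. (!d || e) — !d is true.
  3. (f || !a || !b) — !a is true.
  4. (!d || a || !b) — !d is true.
  5. (e || !g) — !g is true.
  6. (g || !c || !b) — !b is true.
  7. (b || !g) — !g is true.
  8. (g || !f || c) — c is true.
  9. (a || c) — c is true.
  10. (!a || !g || d) — !g is true.
  11. (!b || !d || e) — !d is true.
  12. (!d || !a || e) — !d is true.
  13. (!a || g) — !a is true.
  14. (!e || !c) — !e is true.
  15. (b || !a) — !a is true.
  16. (g || !f || !b) — !b is true.
  17. (!a || e) — !a is true.
  18. (e || !a || b) — !a is true.
  19. (a || f || c) — c is true.
  20. (!d || b || f) — !d is true.
  21. (!b || !f) — !b is true.
  22. (!g || c) — !g is true.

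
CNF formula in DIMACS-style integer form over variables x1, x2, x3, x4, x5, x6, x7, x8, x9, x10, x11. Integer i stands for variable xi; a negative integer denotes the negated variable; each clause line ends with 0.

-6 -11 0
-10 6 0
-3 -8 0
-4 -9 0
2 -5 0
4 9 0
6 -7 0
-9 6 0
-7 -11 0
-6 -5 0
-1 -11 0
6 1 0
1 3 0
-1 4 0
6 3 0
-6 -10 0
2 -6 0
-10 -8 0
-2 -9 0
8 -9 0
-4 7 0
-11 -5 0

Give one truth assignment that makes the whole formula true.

x1=True  x2=True  x3=True  x4=True  x5=False  x6=True  x7=True  x8=False  x9=False  x10=False  x11=False

Check each clause:
  1. (~x11 \/ ~x6) — ~x11 is true.
  2. (x6 \/ ~x10) — x6 is true.
  3. (~x3 \/ ~x8) — ~x8 is true.
  4. (~x4 \/ ~x9) — ~x9 is true.
  5. (x2 \/ ~x5) — x2 is true.
  6. (x9 \/ x4) — x4 is true.
  7. (x6 \/ ~x7) — x6 is true.
  8. (~x9 \/ x6) — x6 is true.
  9. (~x11 \/ ~x7) — ~x11 is true.
  10. (~x5 \/ ~x6) — ~x5 is true.
  11. (~x11 \/ ~x1) — ~x11 is true.
  12. (x1 \/ x6) — x1 is true.
  13. (x1 \/ x3) — x1 is true.
  14. (x4 \/ ~x1) — x4 is true.
  15. (x6 \/ x3) — x3 is true.
  16. (~x10 \/ ~x6) — ~x10 is true.
  17. (~x6 \/ x2) — x2 is true.
  18. (~x8 \/ ~x10) — ~x8 is true.
  19. (~x9 \/ ~x2) — ~x9 is true.
  20. (~x9 \/ x8) — ~x9 is true.
  21. (~x4 \/ x7) — x7 is true.
  22. (~x11 \/ ~x5) — ~x5 is true.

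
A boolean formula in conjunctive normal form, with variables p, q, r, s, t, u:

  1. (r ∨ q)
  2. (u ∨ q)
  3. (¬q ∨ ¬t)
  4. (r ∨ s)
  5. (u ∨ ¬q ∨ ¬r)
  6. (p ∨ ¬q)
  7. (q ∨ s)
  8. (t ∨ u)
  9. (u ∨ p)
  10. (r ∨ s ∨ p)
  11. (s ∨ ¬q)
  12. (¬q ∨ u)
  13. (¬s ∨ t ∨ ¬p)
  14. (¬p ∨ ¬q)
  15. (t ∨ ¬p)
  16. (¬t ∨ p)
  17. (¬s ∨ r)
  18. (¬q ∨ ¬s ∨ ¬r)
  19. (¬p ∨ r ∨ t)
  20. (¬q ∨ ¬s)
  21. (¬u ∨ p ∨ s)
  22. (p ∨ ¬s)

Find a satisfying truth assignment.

Branch on p: take p = True.
  then q is forced to False.
  then r is forced to True.
  then u is forced to True.
  then s is forced to True.
  then t is forced to True.
Every clause has at least one true literal under this assignment.

p=T  q=F  r=T  s=T  t=T  u=T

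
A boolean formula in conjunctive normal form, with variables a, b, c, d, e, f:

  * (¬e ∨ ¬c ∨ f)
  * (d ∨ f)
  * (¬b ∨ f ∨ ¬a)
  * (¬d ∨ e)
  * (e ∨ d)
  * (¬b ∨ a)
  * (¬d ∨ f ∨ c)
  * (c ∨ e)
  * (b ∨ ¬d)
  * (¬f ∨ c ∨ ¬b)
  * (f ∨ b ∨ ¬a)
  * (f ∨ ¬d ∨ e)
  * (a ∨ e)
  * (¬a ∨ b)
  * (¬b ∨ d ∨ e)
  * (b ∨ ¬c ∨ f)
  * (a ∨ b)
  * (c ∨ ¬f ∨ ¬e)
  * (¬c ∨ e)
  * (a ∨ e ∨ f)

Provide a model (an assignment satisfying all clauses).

a=T  b=T  c=T  d=T  e=T  f=T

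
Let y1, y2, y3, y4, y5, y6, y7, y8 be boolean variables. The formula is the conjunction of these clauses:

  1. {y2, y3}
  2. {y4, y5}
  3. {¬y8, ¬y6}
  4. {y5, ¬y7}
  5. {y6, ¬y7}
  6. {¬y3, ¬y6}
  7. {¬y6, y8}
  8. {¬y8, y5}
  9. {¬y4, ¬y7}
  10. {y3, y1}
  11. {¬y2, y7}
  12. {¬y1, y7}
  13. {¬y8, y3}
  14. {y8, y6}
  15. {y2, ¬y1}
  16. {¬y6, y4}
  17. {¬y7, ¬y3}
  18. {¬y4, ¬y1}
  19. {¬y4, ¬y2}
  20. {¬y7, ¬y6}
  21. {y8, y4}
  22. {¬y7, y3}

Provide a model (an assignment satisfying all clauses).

y1 = F, y2 = F, y3 = T, y4 = F, y5 = T, y6 = F, y7 = F, y8 = T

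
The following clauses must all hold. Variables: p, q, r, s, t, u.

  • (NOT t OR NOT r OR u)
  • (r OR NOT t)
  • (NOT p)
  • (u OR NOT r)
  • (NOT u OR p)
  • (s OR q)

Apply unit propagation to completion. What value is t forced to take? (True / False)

False

(NOT p) stands alone — p = False.
In (p OR NOT u), p is now false; NOT u must hold, so u = False.
In (u OR NOT r), u is now false; NOT r must hold, so r = False.
In (NOT t OR r), r is now false; NOT t must hold, so t = False.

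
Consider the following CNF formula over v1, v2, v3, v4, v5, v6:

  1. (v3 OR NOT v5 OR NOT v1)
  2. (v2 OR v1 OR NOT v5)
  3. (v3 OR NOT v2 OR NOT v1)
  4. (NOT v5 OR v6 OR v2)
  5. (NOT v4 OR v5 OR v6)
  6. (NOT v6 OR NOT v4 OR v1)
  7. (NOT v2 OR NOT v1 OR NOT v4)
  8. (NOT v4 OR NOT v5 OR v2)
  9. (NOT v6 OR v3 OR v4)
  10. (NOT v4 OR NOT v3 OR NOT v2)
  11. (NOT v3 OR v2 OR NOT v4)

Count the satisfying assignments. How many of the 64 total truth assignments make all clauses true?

19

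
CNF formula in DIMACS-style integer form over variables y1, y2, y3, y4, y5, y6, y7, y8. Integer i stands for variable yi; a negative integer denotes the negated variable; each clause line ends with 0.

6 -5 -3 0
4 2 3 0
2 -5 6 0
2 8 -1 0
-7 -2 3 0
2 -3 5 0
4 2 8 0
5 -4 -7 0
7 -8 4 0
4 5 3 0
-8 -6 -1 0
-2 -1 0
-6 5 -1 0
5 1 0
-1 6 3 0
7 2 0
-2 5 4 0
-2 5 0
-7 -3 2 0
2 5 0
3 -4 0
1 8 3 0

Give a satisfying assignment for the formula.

Set y1 = False and propagate.
  then y5 is forced to True.
Branch on y2: take y2 = True.
Try y3 = True.
  then y6 is forced to True.
For the remaining variables, y4 = True, y7 = True, y8 = True works.
Check each clause:
  1. (¬y3 ∨ ¬y5 ∨ y6) — y6 is true.
  2. (y2 ∨ y4 ∨ y3) — y2 is true.
  3. (¬y5 ∨ y2 ∨ y6) — y2 is true.
  4. (y8 ∨ ¬y1 ∨ y2) — y8 is true.
  5. (¬y2 ∨ y3 ∨ ¬y7) — y3 is true.
  6. (y5 ∨ y2 ∨ ¬y3) — y2 is true.
  7. (y4 ∨ y8 ∨ y2) — y8 is true.
  8. (¬y7 ∨ y5 ∨ ¬y4) — y5 is true.
  9. (y7 ∨ ¬y8 ∨ y4) — y4 is true.
  10. (y5 ∨ y4 ∨ y3) — y3 is true.
  11. (¬y6 ∨ ¬y8 ∨ ¬y1) — ¬y1 is true.
  12. (¬y2 ∨ ¬y1) — ¬y1 is true.
  13. (¬y6 ∨ ¬y1 ∨ y5) — y5 is true.
  14. (y1 ∨ y5) — y5 is true.
  15. (y6 ∨ y3 ∨ ¬y1) — y3 is true.
  16. (y7 ∨ y2) — y2 is true.
  17. (y5 ∨ y4 ∨ ¬y2) — y4 is true.
  18. (y5 ∨ ¬y2) — y5 is true.
  19. (¬y7 ∨ ¬y3 ∨ y2) — y2 is true.
  20. (y2 ∨ y5) — y2 is true.
  21. (y3 ∨ ¬y4) — y3 is true.
  22. (y1 ∨ y3 ∨ y8) — y8 is true.

y1=F, y2=T, y3=T, y4=T, y5=T, y6=T, y7=T, y8=T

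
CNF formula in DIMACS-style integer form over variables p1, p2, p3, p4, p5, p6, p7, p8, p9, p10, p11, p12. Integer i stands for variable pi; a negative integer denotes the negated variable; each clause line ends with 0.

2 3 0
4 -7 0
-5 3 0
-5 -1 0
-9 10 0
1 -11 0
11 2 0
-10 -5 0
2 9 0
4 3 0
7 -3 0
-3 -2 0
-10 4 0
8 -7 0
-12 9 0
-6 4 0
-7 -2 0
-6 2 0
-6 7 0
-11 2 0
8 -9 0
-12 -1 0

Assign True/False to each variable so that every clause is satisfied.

Pure literal: p4 appears only positively; assign p4 = True.
Pure literal: p5 appears only negated; assign p5 = False.
Branch on p1: take p1 = True.
  then p12 is forced to False.
Branch on p2: take p2 = True.
  then p3 is forced to False.
  then p7 is forced to False.
  then p6 is forced to False.
Try p8 = True.
For the remaining variables, p9 = False, p10 = True, p11 = True works.

p1=1  p2=1  p3=0  p4=1  p5=0  p6=0  p7=0  p8=1  p9=0  p10=1  p11=1  p12=0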